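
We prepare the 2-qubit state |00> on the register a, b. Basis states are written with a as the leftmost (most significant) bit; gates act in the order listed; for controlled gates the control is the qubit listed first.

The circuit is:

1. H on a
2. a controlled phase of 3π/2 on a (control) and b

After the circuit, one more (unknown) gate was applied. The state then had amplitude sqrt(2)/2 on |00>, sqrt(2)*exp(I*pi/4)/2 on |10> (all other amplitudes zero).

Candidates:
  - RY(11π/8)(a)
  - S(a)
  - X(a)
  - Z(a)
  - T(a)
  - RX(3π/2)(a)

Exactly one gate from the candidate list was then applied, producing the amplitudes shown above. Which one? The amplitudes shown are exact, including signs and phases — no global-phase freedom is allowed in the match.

The unique candidate consistent with the amplitudes is T(a).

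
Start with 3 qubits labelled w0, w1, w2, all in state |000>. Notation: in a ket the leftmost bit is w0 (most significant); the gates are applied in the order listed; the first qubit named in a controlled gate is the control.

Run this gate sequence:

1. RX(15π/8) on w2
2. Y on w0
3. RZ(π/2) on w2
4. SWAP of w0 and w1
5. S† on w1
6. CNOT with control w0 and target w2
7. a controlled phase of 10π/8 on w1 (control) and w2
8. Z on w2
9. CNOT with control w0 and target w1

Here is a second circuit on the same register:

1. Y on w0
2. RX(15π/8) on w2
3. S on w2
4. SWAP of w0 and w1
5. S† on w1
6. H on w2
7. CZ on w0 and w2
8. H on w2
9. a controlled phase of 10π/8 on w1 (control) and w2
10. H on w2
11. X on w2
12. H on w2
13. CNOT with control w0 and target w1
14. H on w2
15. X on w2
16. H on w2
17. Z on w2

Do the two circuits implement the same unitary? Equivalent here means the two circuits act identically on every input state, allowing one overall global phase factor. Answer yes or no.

Yes, they are equivalent — the unitaries differ by at most a global phase.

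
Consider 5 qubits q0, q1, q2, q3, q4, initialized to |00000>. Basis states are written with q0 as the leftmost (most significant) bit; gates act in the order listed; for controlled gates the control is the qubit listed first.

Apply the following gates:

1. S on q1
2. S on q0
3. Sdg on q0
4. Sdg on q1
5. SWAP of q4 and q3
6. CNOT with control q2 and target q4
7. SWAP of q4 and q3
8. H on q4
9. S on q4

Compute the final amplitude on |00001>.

|00001> carries amplitude sqrt(2)*I/2 in the final state.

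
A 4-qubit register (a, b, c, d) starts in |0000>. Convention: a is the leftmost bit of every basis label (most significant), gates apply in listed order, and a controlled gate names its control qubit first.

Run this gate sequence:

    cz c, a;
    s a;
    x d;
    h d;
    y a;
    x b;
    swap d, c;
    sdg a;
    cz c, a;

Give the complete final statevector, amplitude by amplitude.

The resulting statevector has amplitude sqrt(2)/2 on |1100>, sqrt(2)/2 on |1110>, and 0 on every other basis state.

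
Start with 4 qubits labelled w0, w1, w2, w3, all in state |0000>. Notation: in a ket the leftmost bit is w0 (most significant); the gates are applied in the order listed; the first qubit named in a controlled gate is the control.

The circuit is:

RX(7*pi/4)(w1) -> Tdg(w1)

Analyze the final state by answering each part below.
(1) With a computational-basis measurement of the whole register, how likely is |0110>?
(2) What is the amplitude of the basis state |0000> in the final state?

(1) A full measurement returns |0110> with probability 0.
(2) The final state's coefficient on |0000> equals -sqrt(sqrt(2) + 2)/2.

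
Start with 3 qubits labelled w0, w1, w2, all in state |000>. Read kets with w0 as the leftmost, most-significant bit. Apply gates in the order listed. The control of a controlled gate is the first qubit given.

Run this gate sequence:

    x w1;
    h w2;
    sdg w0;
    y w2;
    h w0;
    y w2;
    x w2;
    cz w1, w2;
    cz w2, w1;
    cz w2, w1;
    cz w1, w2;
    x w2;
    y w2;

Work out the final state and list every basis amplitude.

The resulting statevector has amplitude 0 on |000>, 0 on |001>, -I/2 on |010>, I/2 on |011>, 0 on |100>, 0 on |101>, -I/2 on |110>, I/2 on |111>.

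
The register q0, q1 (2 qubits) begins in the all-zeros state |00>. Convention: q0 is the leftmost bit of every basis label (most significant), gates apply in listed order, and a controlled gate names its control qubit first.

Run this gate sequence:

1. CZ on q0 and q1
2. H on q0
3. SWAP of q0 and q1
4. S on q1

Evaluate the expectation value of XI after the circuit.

The expectation value of XI is 0.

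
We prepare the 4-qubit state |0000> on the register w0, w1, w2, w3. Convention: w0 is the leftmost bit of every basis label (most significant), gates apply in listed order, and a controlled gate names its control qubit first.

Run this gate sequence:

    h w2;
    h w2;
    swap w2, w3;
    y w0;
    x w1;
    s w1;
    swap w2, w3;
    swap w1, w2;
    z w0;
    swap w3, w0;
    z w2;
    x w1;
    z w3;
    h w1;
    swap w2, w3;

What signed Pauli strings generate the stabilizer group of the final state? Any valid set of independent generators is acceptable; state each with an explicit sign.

The stabilizer group can be generated by -IXII, +ZIII, -IIZI, -IIIZ, among other valid generating sets.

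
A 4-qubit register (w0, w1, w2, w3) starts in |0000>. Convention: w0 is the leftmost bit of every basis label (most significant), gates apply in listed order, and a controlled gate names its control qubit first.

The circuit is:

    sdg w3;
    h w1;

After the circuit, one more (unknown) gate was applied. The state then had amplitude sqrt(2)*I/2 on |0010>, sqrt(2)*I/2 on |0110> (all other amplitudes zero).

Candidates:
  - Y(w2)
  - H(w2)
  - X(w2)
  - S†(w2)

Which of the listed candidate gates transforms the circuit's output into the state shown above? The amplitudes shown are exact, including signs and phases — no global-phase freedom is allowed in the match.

It was Y(w2) that produced the state shown.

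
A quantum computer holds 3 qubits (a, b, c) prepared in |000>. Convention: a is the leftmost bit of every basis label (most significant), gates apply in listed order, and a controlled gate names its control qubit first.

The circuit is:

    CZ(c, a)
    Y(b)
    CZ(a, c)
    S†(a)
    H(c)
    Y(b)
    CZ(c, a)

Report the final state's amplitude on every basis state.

The final amplitudes are sqrt(2)/2 on |000>, sqrt(2)/2 on |001>, and 0 on every other basis state.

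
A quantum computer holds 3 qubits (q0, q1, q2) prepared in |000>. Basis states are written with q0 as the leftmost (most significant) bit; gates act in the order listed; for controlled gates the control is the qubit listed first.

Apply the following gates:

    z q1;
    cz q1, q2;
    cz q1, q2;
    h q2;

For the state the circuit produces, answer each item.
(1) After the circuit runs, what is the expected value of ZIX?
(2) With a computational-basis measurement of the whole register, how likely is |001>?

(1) The observable ZIX averages to 1. Key observation: steps 2-3 multiply out to the identity, so the circuit reduces to the remaining gates.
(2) A full measurement returns |001> with probability 1/2.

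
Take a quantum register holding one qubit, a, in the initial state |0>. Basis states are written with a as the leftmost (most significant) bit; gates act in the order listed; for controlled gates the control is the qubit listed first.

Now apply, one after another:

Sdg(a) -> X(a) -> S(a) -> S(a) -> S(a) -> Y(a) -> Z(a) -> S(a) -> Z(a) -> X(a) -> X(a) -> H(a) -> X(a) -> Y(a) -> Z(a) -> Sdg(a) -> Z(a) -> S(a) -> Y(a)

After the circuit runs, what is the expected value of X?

In the final state, X has expectation 1.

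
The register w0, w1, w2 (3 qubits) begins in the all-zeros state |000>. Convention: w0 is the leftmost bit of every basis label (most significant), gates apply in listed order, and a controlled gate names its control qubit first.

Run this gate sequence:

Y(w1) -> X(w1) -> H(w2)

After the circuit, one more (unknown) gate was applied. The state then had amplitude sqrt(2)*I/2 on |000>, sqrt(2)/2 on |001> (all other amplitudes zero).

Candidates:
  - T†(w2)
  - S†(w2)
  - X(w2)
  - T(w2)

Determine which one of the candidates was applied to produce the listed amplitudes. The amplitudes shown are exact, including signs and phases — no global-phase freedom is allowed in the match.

The unique candidate consistent with the amplitudes is S†(w2).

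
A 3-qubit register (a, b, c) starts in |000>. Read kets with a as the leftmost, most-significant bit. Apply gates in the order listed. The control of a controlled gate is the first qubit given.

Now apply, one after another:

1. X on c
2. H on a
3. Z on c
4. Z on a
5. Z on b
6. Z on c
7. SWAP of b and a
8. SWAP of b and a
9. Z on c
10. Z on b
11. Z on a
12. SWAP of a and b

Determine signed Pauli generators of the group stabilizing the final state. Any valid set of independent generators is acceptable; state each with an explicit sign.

The stabilizer group can be generated by +IXI, +ZII, -IIZ, among other valid generating sets. Key observation: the block from step 4 through step 11 cancels to the identity and can be dropped.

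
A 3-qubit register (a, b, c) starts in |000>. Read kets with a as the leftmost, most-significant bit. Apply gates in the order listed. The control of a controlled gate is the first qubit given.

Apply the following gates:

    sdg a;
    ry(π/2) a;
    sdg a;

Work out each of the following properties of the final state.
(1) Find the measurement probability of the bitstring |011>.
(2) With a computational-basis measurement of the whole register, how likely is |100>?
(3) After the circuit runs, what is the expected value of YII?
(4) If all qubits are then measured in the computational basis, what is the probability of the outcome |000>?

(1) Outcome |011> occurs with probability 0.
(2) A full measurement returns |100> with probability 1/2.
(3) The expectation value of YII is -1.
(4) A full measurement returns |000> with probability 1/2.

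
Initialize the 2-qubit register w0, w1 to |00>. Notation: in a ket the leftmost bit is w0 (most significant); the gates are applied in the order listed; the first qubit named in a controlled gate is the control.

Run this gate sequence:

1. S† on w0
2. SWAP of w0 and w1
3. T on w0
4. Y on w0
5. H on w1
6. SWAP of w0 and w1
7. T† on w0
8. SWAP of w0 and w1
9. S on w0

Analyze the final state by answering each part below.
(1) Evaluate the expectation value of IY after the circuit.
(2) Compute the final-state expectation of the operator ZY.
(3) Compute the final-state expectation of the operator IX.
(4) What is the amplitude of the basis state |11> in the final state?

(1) In the final state, IY has expectation -sqrt(2)/2.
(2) In the final state, ZY has expectation sqrt(2)/2.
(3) The expectation value of IX is sqrt(2)/2.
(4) |11> carries amplitude sqrt(2)*exp(3*I*pi/4)/2 in the final state.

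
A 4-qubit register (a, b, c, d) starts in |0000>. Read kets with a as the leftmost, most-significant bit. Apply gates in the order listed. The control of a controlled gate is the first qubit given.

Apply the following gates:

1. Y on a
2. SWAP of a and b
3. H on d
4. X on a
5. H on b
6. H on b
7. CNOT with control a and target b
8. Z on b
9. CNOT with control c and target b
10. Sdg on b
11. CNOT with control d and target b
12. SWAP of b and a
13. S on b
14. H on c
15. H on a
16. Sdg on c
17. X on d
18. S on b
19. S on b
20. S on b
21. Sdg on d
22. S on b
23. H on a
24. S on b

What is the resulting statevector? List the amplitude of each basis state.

The resulting statevector has amplitude -1/2 on |0101>, I/2 on |0111>, -I/2 on |1100>, -1/2 on |1110>, and 0 on every other basis state.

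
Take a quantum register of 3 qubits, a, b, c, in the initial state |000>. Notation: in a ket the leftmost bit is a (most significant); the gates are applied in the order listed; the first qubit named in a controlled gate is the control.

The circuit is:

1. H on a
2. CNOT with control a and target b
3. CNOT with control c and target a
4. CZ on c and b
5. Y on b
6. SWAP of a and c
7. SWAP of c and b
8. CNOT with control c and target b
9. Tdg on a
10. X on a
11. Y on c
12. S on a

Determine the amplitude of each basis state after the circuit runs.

After the circuit, the state carries amplitude sqrt(2)*I/2 on |110>, sqrt(2)*I/2 on |111>, and 0 on every other basis state.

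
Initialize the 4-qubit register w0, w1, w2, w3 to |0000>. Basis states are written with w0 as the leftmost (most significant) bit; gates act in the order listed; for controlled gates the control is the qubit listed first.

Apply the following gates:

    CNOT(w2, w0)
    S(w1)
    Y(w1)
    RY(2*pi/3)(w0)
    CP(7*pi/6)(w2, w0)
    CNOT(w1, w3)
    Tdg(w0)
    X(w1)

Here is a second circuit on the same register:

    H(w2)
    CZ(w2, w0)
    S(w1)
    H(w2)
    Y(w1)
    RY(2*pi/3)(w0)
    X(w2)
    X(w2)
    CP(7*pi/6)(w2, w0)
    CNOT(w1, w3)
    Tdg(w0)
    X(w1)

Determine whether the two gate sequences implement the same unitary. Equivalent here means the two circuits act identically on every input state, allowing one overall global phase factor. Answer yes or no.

No: there is an input state on which the two circuits produce genuinely different outputs (not merely differing by a phase).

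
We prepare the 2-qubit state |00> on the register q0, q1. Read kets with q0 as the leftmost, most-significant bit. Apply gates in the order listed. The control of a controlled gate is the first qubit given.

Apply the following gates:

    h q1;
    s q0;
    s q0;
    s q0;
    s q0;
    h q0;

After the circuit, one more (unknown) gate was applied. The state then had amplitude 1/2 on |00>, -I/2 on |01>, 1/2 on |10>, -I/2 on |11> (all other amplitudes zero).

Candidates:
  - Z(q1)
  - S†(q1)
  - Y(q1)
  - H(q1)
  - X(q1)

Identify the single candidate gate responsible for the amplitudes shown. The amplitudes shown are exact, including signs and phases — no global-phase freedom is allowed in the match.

The applied gate was S†(q1). Key observation: steps 2-5 multiply out to the identity, so the circuit reduces to the remaining gates.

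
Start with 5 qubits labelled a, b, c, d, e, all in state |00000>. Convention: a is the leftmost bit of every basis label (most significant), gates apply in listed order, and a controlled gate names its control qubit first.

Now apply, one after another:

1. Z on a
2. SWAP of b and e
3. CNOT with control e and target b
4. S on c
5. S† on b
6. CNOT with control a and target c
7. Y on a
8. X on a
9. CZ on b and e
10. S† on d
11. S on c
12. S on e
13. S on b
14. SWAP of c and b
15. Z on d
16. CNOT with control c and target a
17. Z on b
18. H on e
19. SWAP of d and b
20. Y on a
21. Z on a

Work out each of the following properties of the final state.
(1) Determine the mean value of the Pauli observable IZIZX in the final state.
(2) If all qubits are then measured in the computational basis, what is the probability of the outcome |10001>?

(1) The observable IZIZX averages to 1.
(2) The probability of measuring |10001> is 1/2.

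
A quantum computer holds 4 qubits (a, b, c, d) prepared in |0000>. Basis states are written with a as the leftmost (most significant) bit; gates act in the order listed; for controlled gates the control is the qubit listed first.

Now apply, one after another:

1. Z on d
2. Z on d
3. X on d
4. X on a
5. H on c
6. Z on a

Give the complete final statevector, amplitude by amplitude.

The resulting statevector has amplitude -sqrt(2)/2 on |1001>, -sqrt(2)/2 on |1011>, and 0 on every other basis state.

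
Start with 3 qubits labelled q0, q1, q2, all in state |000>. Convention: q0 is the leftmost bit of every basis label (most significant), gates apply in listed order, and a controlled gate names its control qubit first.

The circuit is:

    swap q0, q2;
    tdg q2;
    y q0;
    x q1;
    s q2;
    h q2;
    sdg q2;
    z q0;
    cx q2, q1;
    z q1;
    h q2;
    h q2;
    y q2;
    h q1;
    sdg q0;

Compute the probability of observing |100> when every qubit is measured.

Outcome |100> occurs with probability 1/4.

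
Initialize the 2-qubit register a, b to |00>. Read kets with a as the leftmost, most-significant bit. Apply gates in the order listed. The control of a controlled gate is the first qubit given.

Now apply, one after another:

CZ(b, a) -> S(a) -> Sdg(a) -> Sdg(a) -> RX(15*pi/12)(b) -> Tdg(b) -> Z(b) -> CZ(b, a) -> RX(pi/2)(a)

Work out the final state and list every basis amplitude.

The resulting statevector has amplitude -sqrt(4 - 2*sqrt(2))/4 on |00>, sqrt(2*sqrt(2) + 4)*exp(I*pi/4)/4 on |01>, I*sqrt(4 - 2*sqrt(2))/4 on |10>, -sqrt(2*sqrt(2) + 4)*exp(3*I*pi/4)/4 on |11>.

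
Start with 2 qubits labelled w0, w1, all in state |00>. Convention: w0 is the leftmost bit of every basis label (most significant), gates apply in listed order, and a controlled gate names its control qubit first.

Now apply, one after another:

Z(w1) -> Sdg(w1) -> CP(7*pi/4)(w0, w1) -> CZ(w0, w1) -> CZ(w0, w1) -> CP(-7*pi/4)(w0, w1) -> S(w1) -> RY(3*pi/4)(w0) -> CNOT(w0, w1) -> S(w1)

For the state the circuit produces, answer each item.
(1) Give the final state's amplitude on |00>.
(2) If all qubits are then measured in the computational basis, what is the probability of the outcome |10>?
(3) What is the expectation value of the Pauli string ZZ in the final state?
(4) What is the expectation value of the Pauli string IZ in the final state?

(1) The amplitude on |00> is sqrt(2 - sqrt(2))/2. Key observation: steps 2-7 multiply out to the identity, so the circuit reduces to the remaining gates.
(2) Outcome |10> occurs with probability 0.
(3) The expectation value of ZZ is 1.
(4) In the final state, IZ has expectation -sqrt(2)/2.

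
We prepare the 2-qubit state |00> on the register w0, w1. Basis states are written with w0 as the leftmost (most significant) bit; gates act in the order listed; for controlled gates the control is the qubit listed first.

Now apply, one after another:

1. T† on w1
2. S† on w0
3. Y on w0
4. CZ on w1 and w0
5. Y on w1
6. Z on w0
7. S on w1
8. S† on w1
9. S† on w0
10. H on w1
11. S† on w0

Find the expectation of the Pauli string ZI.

The observable ZI averages to -1.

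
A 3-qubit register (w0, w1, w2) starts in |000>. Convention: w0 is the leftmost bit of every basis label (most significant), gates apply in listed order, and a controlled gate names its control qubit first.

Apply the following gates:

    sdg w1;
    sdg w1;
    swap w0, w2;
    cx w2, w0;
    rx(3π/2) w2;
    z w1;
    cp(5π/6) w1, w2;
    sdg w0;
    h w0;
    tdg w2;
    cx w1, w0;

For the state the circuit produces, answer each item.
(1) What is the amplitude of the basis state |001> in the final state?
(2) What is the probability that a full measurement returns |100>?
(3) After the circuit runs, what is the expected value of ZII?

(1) The final state's coefficient on |001> equals -exp(I*pi/4)/2.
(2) Outcome |100> occurs with probability 1/4.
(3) The expectation value of ZII is 0.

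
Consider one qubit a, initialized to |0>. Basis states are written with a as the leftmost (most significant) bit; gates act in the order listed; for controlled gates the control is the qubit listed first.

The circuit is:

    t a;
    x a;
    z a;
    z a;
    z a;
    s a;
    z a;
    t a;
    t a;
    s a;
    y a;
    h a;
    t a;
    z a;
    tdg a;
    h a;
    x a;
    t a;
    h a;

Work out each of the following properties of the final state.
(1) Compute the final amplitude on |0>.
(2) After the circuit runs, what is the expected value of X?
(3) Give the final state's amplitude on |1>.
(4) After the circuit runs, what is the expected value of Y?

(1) The amplitude on |0> is -sqrt(2)/2.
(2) In the final state, X has expectation 1.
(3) The final state's coefficient on |1> equals -sqrt(2)/2.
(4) The observable Y averages to 0.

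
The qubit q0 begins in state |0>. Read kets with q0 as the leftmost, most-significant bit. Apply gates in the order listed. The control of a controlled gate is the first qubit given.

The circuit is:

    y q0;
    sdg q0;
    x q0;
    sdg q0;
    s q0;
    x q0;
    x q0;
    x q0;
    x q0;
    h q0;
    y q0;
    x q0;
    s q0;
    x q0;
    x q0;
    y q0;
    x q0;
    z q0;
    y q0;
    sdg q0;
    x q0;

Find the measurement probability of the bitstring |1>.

A full measurement returns |1> with probability 1/2. Key observation: steps 6-7 multiply out to the identity, so the circuit reduces to the remaining gates.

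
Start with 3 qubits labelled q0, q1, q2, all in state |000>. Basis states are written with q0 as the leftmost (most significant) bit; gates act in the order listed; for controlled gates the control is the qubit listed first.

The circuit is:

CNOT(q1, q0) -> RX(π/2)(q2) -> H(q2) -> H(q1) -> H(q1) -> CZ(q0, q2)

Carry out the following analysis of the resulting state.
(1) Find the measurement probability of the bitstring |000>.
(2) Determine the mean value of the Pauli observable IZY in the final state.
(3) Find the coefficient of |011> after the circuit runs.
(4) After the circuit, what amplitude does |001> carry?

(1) A full measurement returns |000> with probability 1/2.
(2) In the final state, IZY has expectation 1.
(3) |011> carries amplitude 0 in the final state.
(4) The final state's coefficient on |001> equals 1/2 + I/2.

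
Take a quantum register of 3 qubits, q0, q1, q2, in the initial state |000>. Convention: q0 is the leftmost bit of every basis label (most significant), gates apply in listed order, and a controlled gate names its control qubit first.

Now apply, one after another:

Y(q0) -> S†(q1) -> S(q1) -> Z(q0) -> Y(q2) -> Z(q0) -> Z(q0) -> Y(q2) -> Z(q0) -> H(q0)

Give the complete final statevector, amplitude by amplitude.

The final amplitudes are sqrt(2)*I/2 on |000>, -sqrt(2)*I/2 on |100>, and 0 on every other basis state. Key observation: the block from step 4 through step 9 cancels to the identity and can be dropped.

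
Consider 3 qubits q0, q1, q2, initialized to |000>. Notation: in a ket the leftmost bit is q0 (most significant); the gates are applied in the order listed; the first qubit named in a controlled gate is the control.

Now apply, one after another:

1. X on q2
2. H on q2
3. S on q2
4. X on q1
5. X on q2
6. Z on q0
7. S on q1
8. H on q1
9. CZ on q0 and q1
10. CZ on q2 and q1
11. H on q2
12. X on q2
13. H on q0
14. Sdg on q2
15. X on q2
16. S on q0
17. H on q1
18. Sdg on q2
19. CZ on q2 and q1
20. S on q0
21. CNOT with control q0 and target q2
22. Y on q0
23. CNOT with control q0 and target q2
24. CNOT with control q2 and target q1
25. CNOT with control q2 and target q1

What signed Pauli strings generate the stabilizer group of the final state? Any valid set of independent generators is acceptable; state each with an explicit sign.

The final state is stabilized by the group generated by +XII, -IYI, -IIX; other independent generating sets are equally valid.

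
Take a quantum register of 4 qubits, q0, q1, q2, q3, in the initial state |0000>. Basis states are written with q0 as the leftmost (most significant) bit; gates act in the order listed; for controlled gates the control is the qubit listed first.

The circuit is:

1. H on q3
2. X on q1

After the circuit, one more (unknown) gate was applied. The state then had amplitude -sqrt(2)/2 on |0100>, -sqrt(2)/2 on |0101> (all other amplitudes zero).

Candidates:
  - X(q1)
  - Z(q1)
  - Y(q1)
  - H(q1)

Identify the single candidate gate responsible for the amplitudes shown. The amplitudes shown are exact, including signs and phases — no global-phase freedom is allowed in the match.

It was Z(q1) that produced the state shown.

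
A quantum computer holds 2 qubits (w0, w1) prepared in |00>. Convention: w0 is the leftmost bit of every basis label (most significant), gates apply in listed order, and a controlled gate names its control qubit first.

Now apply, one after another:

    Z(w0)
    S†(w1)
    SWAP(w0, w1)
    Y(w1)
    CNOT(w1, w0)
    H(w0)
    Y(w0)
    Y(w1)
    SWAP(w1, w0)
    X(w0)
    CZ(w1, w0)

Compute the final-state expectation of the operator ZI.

The observable ZI averages to -1.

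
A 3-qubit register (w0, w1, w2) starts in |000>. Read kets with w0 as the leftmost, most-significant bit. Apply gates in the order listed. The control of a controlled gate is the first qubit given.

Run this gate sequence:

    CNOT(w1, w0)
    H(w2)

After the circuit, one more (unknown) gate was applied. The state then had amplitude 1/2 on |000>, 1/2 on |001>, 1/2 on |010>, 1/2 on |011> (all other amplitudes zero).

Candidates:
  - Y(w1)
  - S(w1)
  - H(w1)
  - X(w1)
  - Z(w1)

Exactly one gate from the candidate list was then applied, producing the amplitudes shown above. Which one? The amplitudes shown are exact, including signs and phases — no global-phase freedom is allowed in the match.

The unique candidate consistent with the amplitudes is H(w1).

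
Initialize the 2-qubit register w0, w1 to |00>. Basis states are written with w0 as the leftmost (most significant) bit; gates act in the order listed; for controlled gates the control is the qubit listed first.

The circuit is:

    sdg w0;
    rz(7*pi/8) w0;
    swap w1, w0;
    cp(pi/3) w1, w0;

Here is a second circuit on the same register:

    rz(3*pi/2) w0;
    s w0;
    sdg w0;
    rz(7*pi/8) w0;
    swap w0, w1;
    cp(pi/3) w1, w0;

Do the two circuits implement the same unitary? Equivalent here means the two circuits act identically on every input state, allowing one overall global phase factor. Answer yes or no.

Yes, they are equivalent — the unitaries differ by at most a global phase.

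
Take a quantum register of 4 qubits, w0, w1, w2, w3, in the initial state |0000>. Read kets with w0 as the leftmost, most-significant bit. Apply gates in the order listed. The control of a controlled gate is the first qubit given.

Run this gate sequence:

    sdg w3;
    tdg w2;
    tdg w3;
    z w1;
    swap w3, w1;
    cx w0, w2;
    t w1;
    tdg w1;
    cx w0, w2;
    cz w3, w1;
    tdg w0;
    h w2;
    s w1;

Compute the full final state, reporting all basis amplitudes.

The resulting statevector has amplitude sqrt(2)/2 on |0000>, sqrt(2)/2 on |0010>, and 0 on every other basis state. Key observation: the block from step 6 through step 9 cancels to the identity and can be dropped.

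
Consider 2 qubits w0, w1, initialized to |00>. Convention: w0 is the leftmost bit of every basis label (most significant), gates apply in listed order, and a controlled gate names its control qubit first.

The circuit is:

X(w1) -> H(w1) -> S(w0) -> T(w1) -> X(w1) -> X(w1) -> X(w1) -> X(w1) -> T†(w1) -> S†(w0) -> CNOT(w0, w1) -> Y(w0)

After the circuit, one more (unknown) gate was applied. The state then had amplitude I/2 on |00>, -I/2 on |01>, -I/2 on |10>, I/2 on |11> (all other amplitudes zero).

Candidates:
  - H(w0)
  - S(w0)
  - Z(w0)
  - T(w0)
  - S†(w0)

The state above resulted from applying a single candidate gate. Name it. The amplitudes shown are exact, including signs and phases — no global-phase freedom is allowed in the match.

It was H(w0) that produced the state shown.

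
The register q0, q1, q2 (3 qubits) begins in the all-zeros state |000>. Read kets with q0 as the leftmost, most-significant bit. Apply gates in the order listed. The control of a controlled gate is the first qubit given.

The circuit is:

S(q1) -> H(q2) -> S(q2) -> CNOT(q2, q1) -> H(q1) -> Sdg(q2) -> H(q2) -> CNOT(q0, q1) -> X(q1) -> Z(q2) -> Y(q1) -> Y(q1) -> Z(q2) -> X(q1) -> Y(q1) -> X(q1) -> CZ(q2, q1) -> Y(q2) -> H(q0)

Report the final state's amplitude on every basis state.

The resulting statevector has amplitude 0 on |000>, -1/2 on |001>, 1/2 on |010>, 0 on |011>, 0 on |100>, -1/2 on |101>, 1/2 on |110>, 0 on |111>. Key observation: the block from step 9 through step 14 cancels to the identity and can be dropped.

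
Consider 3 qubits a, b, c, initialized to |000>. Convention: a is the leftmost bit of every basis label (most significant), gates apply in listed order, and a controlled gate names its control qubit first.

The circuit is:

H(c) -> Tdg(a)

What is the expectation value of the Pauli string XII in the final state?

The observable XII averages to 0.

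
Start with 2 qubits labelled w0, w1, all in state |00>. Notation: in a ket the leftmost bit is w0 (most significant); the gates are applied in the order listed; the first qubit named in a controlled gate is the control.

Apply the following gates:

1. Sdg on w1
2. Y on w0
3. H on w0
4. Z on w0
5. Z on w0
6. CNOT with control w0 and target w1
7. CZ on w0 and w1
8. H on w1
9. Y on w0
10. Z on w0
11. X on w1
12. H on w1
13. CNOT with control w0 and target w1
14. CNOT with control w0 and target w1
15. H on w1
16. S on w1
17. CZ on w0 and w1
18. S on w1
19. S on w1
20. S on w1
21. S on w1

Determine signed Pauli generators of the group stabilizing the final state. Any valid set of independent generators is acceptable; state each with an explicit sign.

The final state is stabilized by the group generated by -XI, -IY; other independent generating sets are equally valid. Key observation: gates 18-21 undo each other exactly, leaving only the rest of the circuit to track.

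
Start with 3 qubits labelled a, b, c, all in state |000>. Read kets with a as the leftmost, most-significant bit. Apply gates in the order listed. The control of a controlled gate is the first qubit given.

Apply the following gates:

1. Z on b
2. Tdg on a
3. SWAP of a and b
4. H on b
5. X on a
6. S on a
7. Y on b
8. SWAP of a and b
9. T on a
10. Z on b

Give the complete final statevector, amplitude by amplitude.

The final amplitudes are -sqrt(2)/2 on |010>, sqrt(2)*exp(I*pi/4)/2 on |110>, and 0 on every other basis state.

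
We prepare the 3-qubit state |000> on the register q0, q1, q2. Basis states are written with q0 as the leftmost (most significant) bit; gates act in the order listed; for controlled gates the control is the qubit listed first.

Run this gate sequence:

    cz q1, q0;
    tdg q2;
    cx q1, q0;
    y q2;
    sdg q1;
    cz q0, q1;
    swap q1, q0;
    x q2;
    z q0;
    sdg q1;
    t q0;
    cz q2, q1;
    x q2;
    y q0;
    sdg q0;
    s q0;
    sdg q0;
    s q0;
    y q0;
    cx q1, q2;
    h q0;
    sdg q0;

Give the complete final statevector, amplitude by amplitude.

The final amplitudes are sqrt(2)*I/2 on |001>, sqrt(2)/2 on |101>, and 0 on every other basis state.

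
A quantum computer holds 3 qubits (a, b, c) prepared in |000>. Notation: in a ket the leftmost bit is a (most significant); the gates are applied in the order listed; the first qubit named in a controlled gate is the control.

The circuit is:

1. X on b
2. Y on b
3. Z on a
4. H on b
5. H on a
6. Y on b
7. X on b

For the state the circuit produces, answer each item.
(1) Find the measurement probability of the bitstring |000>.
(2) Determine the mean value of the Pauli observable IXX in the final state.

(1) Outcome |000> occurs with probability 1/4.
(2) The expectation value of IXX is 0.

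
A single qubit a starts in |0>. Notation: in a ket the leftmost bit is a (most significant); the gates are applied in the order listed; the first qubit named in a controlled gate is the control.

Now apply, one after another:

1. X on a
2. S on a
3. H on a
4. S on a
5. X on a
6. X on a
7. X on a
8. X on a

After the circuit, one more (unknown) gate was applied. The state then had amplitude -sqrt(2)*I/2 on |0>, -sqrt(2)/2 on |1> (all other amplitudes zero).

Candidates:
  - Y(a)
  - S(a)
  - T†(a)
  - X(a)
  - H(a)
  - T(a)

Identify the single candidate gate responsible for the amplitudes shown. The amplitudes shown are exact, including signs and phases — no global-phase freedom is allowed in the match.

The unique candidate consistent with the amplitudes is Y(a). Key observation: the block from step 5 through step 8 cancels to the identity and can be dropped.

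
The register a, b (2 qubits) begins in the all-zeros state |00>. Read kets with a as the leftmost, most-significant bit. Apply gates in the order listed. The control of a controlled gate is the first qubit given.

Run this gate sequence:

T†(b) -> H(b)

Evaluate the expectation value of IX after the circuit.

The expectation value of IX is 1.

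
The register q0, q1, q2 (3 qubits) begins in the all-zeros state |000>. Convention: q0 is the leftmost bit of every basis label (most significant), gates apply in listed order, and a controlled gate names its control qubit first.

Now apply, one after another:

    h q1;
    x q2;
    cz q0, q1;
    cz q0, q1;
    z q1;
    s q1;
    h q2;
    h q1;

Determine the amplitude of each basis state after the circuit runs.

The final amplitudes are sqrt(2)*(1 - I)/4 on |000>, sqrt(2)*(-1 + I)/4 on |001>, sqrt(2)*(1 + I)/4 on |010>, sqrt(2)*(-1 - I)/4 on |011>, 0 on |100>, 0 on |101>, 0 on |110>, 0 on |111>. Key observation: steps 3-4 multiply out to the identity, so the circuit reduces to the remaining gates.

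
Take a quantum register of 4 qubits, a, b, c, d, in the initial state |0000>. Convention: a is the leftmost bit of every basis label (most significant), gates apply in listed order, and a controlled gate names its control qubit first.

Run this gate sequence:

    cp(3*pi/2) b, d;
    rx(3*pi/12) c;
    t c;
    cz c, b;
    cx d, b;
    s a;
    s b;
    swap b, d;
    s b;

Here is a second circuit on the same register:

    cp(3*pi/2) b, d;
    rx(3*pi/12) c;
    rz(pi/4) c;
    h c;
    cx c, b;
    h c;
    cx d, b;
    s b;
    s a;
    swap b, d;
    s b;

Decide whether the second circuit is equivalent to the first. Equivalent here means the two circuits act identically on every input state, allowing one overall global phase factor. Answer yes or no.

No, they are not equivalent — no single phase factor reconciles the two unitaries.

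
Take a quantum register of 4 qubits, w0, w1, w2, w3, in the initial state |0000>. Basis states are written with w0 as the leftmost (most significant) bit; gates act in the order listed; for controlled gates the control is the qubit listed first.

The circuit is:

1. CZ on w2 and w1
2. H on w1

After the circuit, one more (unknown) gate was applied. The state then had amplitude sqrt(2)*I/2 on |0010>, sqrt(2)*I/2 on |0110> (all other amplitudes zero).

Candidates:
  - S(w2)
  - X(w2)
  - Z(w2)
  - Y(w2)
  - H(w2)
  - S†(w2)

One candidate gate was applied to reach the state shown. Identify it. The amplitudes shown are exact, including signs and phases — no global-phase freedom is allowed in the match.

The unique candidate consistent with the amplitudes is Y(w2).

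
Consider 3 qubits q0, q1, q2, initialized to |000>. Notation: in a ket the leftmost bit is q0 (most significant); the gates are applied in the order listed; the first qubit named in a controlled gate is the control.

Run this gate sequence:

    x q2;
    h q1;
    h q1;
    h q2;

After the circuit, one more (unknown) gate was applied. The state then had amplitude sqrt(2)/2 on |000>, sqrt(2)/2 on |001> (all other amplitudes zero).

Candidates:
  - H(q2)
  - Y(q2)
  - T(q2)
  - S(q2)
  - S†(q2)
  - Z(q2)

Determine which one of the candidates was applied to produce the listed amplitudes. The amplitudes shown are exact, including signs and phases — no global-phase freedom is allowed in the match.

The applied gate was Z(q2).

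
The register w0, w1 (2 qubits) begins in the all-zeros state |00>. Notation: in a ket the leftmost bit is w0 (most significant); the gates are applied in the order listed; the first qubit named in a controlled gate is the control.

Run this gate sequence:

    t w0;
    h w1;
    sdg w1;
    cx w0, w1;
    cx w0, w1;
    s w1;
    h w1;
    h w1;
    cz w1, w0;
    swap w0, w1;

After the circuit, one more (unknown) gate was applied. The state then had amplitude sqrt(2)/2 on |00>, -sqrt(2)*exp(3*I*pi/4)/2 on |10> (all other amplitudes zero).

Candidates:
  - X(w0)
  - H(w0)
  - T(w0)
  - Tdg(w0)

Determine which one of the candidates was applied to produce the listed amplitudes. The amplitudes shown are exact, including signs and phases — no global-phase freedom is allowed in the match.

It was Tdg(w0) that produced the state shown. Key observation: the block from step 2 through step 7 cancels to the identity and can be dropped.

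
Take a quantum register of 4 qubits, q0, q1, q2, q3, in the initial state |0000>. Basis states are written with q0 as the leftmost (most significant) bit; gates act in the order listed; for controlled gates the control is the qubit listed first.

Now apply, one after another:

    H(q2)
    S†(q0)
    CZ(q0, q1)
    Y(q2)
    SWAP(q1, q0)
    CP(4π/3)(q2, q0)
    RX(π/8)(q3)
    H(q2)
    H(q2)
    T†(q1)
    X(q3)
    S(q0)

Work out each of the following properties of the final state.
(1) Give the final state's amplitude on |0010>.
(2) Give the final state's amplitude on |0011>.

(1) |0010> carries amplitude sqrt(2)*sin(pi/16)/2 in the final state. Key observation: gates 8-9 undo each other exactly, leaving only the rest of the circuit to track.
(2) |0011> carries amplitude sqrt(2)*I*cos(pi/16)/2 in the final state.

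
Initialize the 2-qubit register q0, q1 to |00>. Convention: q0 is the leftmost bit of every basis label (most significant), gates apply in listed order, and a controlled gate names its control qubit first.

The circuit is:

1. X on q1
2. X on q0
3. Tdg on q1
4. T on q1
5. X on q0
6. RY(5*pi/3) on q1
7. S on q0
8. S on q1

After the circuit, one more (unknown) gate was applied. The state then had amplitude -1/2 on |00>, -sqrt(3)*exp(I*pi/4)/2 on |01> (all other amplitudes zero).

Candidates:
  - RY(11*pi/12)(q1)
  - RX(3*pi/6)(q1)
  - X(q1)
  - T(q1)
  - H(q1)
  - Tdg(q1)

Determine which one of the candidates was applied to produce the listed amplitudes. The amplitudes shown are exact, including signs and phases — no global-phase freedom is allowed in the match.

The applied gate was Tdg(q1).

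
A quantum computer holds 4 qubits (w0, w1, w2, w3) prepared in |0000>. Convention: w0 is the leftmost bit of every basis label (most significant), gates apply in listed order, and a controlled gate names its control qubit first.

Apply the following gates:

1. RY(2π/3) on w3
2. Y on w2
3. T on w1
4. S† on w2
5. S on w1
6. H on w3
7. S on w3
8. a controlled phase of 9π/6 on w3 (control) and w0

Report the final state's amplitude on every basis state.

After the circuit, the state carries amplitude sqrt(2)/4 + sqrt(6)/4 on |0010>, I*(-sqrt(6) + sqrt(2))/4 on |0011>, and 0 on every other basis state.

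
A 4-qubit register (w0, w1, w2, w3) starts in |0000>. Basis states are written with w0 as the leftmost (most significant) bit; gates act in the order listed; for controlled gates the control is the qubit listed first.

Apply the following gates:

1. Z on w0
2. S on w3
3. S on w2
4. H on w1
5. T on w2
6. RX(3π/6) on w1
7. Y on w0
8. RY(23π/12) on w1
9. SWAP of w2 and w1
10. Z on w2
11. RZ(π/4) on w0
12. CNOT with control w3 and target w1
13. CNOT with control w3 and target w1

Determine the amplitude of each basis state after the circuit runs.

The final amplitudes are -sqrt(3*sqrt(2) + 6)*exp(5*I*pi/8)/8 - sqrt(sqrt(2) + 2)*exp(5*I*pi/8)/8 - sqrt(3*sqrt(2) + 6)*exp(I*pi/8)/8 - sqrt(sqrt(2) + 2)*exp(I*pi/8)/8 - sqrt(2 - sqrt(2))*exp(5*I*pi/8)/8 - sqrt(2 - sqrt(2))*exp(I*pi/8)/8 + sqrt(6 - 3*sqrt(2))*exp(I*pi/8)/8 + sqrt(6 - 3*sqrt(2))*exp(5*I*pi/8)/8 on |1000>, -sqrt(sqrt(2) + 2)*exp(5*I*pi/8)/8 - sqrt(sqrt(2) + 2)*exp(I*pi/8)/8 + sqrt(2 - sqrt(2))*exp(I*pi/8)/8 + sqrt(6 - 3*sqrt(2))*exp(I*pi/8)/8 + sqrt(2 - sqrt(2))*exp(5*I*pi/8)/8 + sqrt(3*sqrt(2) + 6)*exp(I*pi/8)/8 + sqrt(6 - 3*sqrt(2))*exp(5*I*pi/8)/8 + sqrt(3*sqrt(2) + 6)*exp(5*I*pi/8)/8 on |1010>, and 0 on every other basis state. Key observation: the block from step 12 through step 13 cancels to the identity and can be dropped.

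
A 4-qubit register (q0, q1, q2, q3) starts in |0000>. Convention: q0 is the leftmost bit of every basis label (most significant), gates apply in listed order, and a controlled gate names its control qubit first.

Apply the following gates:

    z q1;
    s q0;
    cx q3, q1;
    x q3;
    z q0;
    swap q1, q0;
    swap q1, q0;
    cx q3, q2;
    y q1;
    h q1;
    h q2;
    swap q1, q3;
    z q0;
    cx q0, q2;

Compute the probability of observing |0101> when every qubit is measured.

Outcome |0101> occurs with probability 1/4.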